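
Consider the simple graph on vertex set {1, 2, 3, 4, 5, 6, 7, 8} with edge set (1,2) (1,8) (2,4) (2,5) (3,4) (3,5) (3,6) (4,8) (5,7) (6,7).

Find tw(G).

2

A width-2 tree decomposition is:
Bags: B1 = {1, 2, 8}  B2 = {2, 4, 8}  B3 = {2, 4, 5}  B4 = {3, 4, 5}  B5 = {3, 5, 7}  B6 = {3, 6, 7}
Tree: B1–B2, B2–B3, B3–B4, B4–B5, B5–B6
Every bag has size at most 3, so the width is 3 − 1 = 2 and tw(G) ≤ 2. The edges 1–8–4–2–1 form a cycle, so G is not a tree and its treewidth is at least 2. Combining the bounds, tw(G) = 2.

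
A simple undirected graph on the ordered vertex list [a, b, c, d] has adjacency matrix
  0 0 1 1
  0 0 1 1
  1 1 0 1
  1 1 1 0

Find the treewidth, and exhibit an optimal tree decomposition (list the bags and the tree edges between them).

The largest bag has 3 vertices, giving width 2; this decomposition certifies tw(G) ≤ 2. Conversely, {a, c, d} is a clique of size 3, and the vertices of any clique must share a bag in every tree decomposition; so some bag has ≥ 3 vertices and tw(G) ≥ 2. Hence tw(G) = 2 exactly.

Treewidth 2.
One such decomposition:
Bags: B1 = {a, c, d}  B2 = {b, c, d}
Tree: B1–B2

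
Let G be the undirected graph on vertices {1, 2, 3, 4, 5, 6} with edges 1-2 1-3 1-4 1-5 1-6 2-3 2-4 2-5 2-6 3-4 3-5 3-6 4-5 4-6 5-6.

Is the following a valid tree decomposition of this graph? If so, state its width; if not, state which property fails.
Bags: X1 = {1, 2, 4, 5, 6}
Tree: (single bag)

No — vertex 3 appears in no bag.

A tree decomposition must satisfy three properties: every vertex lies in some bag; for every edge, both endpoints lie together in some bag; and for every vertex, the bags containing it form a connected subtree. Here vertex 3 appears in no bag, so the decomposition is invalid.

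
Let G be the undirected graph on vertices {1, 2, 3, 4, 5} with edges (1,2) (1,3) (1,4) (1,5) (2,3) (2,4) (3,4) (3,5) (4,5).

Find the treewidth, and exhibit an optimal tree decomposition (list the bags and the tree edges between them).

Every bag has size at most 4, so the width is 4 − 1 = 3 and tw(G) ≤ 3. On the other hand G contains the 4-clique {1, 2, 3, 4}. A clique must lie in a single bag of any decomposition, so no decomposition can have width below 3. Hence tw(G) = 3 exactly.

Treewidth 3.
One such decomposition:
Bags: B1 = {1, 3, 4, 5}  B2 = {1, 2, 3, 4}
Tree: B1–B2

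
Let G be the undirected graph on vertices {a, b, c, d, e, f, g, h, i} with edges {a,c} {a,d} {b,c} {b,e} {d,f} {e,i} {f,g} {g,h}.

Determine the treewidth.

A width-1 tree decomposition is:
Bags: B1 = {e, i}  B2 = {b, e}  B3 = {b, c}  B4 = {a, c}  B5 = {a, d}  B6 = {d, f}  B7 = {f, g}  B8 = {g, h}
Tree: B1–B2, B2–B3, B3–B4, B4–B5, B5–B6, B6–B7, B7–B8
Each bag holds 2 vertices, so the decomposition has width 1, which upper-bounds the treewidth. Since G has at least one edge (e.g. i–e), it is not an edgeless graph, so tw(G) ≥ 1. Hence tw(G) = 1 exactly.

1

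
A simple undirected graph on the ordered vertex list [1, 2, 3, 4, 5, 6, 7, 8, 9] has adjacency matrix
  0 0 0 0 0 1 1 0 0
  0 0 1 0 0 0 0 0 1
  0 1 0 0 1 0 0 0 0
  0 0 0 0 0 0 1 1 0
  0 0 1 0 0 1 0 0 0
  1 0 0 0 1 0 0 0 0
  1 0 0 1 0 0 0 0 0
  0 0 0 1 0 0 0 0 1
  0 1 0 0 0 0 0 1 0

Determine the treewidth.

2

A width-2 tree decomposition is:
Bags: B1 = {2, 8, 9}  B2 = {2, 4, 8}  B3 = {2, 4, 7}  B4 = {1, 2, 7}  B5 = {1, 2, 6}  B6 = {2, 5, 6}  B7 = {2, 3, 5}
Tree: B1–B2, B2–B3, B3–B4, B4–B5, B5–B6, B6–B7
The largest bag has 3 vertices, giving width 2; this decomposition certifies tw(G) ≤ 2. The edges 2–9–8–4–7–1–6–5–3–2 form a cycle, so G is not a tree and its treewidth is at least 2. Therefore the treewidth is 2.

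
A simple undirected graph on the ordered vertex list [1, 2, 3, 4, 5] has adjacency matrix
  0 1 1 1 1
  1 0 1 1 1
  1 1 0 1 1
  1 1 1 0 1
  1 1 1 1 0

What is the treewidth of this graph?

A width-4 tree decomposition is:
Bags: B1 = {1, 2, 3, 4, 5}
Tree: (single bag)
A single bag containing all 5 vertices is trivially a valid decomposition of width 4. On the other hand G contains the 5-clique {1, 2, 3, 4, 5}. A clique must lie in a single bag of any decomposition, so no decomposition can have width below 4. Combining the bounds, tw(G) = 4.

4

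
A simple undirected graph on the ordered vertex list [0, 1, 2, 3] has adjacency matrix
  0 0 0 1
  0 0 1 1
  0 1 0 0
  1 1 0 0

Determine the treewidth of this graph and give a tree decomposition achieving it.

Treewidth 1.
One optimal decomposition is:
Bags: B1 = {0, 3}  B2 = {1, 3}  B3 = {1, 2}
Tree: B1–B2, B2–B3

The largest bag has 2 vertices, giving width 1; this decomposition certifies tw(G) ≤ 1. Any graph with an edge has treewidth ≥ 1, and G has the edge 0–3. Hence tw(G) = 1 exactly.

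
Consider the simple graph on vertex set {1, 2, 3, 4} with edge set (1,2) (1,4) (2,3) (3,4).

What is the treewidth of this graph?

2

A width-2 tree decomposition is:
Bags: B1 = {1, 2, 3}  B2 = {1, 3, 4}
Tree: B1–B2
Each bag holds 3 vertices, so the decomposition has width 2, which upper-bounds the treewidth. Since 1–2–3–4–1 is a cycle in G, G is not acyclic. Forests are exactly the graphs of treewidth ≤ 1, so tw(G) ≥ 2. Therefore the treewidth is 2.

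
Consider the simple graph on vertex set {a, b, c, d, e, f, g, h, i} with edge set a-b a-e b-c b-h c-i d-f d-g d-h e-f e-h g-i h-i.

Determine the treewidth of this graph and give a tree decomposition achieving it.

Treewidth 3.
Bags: B1 = {a, d, e, f}  B2 = {a, d, e, h}  B3 = {a, b, d, h}  B4 = {b, d, g, h}  B5 = {b, g, h, i}  B6 = {b, c, g, i}
Tree: B1–B2, B2–B3, B3–B4, B4–B5, B5–B6

Every bag has size at most 4, so the width is 4 − 1 = 3 and tw(G) ≤ 3. For the lower bound: the 4 vertex sets {a,e,f}, {d}, {h}, {b,c,g,i} are disjoint, each induces a connected subgraph, and every pair is joined by at least one edge of G. Contracting each set to a single vertex therefore yields K_{4} as a minor, and since treewidth is minor-monotone, tw(G) ≥ tw(K_{4}) = 3. Hence tw(G) = 3 exactly.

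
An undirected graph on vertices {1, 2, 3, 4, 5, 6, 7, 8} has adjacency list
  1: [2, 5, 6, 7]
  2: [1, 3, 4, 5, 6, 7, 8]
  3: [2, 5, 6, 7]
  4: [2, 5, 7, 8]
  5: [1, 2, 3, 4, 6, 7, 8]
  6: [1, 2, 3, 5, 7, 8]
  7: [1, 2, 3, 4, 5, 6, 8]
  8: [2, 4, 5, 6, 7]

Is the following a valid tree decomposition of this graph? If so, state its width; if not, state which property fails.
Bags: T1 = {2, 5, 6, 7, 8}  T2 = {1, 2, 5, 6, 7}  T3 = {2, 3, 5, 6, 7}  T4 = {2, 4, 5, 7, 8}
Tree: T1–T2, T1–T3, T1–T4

Every vertex of G appears in some bag (union = {1, 2, 3, 4, 5, 6, 7, 8}); every edge is covered by a bag; and for each vertex v the set of bags containing v is connected in the bag tree. The decomposition is therefore valid. The largest bag has 5 vertices, so the width is 4.

Yes; width 4.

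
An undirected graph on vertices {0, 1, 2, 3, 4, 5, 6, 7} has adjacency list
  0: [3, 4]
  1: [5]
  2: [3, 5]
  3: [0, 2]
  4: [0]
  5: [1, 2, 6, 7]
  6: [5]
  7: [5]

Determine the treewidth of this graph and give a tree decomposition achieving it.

Every bag has size at most 2, so the width is 2 − 1 = 1 and tw(G) ≤ 1. G has an edge, so its treewidth is at least 1. Hence tw(G) = 1 exactly.

Treewidth 1.
One optimal decomposition is:
Bags: B1 = {2, 5}  B2 = {2, 3}  B3 = {5, 7}  B4 = {1, 5}  B5 = {5, 6}  B6 = {0, 3}  B7 = {0, 4}
Tree: B1–B2, B1–B3, B1–B4, B1–B5, B2–B6, B6–B7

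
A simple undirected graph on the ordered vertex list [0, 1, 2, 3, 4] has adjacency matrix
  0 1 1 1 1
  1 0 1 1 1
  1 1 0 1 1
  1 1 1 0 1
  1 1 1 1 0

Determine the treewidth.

A width-4 tree decomposition is:
Bags: B1 = {0, 1, 2, 3, 4}
Tree: (single bag)
With just one bag of size 5, the width is 5 − 1 = 4, so tw(G) ≤ 4. For the lower bound, the 5 vertices {0, 1, 2, 3, 4} are pairwise adjacent, and any tree decomposition puts a clique entirely inside one bag — forcing width ≥ 4. Combining the bounds, tw(G) = 4.

4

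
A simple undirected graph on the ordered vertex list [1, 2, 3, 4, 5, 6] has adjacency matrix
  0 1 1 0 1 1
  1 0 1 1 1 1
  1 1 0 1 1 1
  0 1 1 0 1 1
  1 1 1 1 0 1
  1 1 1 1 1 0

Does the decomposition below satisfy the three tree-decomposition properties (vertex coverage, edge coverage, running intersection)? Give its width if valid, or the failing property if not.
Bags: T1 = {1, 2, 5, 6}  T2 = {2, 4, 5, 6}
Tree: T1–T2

A tree decomposition must satisfy three properties: every vertex lies in some bag; for every edge, both endpoints lie together in some bag; and for every vertex, the bags containing it form a connected subtree. Here vertex 3 appears in no bag, so the decomposition is invalid.

No — vertex 3 appears in no bag.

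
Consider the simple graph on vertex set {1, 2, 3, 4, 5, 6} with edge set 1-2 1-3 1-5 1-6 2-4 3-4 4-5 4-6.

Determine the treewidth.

A width-2 tree decomposition is:
Bags: B1 = {1, 4, 5}  B2 = {1, 4, 6}  B3 = {1, 3, 4}  B4 = {1, 2, 4}
Tree: B1–B2, B2–B3, B3–B4
The largest bag has 3 vertices, giving width 2; this decomposition certifies tw(G) ≤ 2. For the lower bound, G contains the cycle 1–5–4–6–1, so G is not a forest; only forests have treewidth ≤ 1, hence tw(G) ≥ 2. The upper and lower bounds meet at 2, so that is the treewidth.

2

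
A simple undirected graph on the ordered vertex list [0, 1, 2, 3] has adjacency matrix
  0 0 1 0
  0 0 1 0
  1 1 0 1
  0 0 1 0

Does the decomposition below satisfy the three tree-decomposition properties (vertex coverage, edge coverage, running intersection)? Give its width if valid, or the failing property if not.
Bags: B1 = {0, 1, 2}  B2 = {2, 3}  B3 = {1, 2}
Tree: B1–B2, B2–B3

No — bags containing vertex 1 are not connected in the tree.

A tree decomposition must satisfy three properties: every vertex lies in some bag; for every edge, both endpoints lie together in some bag; and for every vertex, the bags containing it form a connected subtree. Here bags containing vertex 1 are not connected in the tree, so the decomposition is invalid.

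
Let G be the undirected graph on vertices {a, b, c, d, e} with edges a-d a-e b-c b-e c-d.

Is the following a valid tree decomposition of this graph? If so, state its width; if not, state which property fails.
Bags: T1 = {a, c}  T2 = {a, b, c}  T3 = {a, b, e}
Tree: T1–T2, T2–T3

A tree decomposition must satisfy three properties: every vertex lies in some bag; for every edge, both endpoints lie together in some bag; and for every vertex, the bags containing it form a connected subtree. Here vertex d appears in no bag, so the decomposition is invalid.

No — vertex d appears in no bag.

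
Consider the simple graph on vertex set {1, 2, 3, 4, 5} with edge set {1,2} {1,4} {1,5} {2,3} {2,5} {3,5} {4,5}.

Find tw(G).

2

A width-2 tree decomposition is:
Bags: B1 = {1, 4, 5}  B2 = {1, 2, 5}  B3 = {2, 3, 5}
Tree: B1–B2, B2–B3
Every bag has size at most 3, so the width is 3 − 1 = 2 and tw(G) ≤ 2. For the lower bound, the 3 vertices {1, 2, 5} are pairwise adjacent, and any tree decomposition puts a clique entirely inside one bag — forcing width ≥ 2. Combining the bounds, tw(G) = 2.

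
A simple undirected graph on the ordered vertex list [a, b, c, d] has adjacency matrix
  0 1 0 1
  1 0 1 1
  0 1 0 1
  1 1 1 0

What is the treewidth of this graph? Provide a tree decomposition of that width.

Treewidth 2.
One optimal decomposition is:
Bags: B1 = {b, c, d}  B2 = {a, b, d}
Tree: B1–B2

The largest bag has 3 vertices, giving width 2; this decomposition certifies tw(G) ≤ 2. For the lower bound, the 3 vertices {b, c, d} are pairwise adjacent, and any tree decomposition puts a clique entirely inside one bag — forcing width ≥ 2. Combining the bounds, tw(G) = 2.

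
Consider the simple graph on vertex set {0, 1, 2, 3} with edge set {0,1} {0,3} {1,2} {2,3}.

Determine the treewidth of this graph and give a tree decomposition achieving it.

Treewidth 2.
One such decomposition:
Bags: B1 = {0, 1, 2}  B2 = {0, 2, 3}
Tree: B1–B2

Every bag has size at most 3, so the width is 3 − 1 = 2 and tw(G) ≤ 2. The edges 0–1–2–3–0 form a cycle, so G is not a tree and its treewidth is at least 2. The upper and lower bounds meet at 2, so that is the treewidth.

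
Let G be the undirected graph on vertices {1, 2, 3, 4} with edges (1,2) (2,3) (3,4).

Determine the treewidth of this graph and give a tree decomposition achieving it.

The largest bag has 2 vertices, giving width 1; this decomposition certifies tw(G) ≤ 1. Since G has at least one edge (e.g. 4–3), it is not an edgeless graph, so tw(G) ≥ 1. Combining the bounds, tw(G) = 1.

Treewidth 1.
Bags: B1 = {3, 4}  B2 = {2, 3}  B3 = {1, 2}
Tree: B1–B2, B2–B3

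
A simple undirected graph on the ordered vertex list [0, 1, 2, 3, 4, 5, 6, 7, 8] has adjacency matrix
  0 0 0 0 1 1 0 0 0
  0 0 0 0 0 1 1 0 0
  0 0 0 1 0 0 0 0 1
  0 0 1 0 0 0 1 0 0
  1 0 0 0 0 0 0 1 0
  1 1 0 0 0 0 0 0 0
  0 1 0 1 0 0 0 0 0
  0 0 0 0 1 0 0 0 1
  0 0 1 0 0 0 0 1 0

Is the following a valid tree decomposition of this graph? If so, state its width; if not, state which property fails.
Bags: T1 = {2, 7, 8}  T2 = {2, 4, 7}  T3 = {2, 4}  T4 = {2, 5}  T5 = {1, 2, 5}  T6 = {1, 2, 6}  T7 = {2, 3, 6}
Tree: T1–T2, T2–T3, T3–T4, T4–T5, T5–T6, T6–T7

No — vertex 0 appears in no bag.

A tree decomposition must satisfy three properties: every vertex lies in some bag; for every edge, both endpoints lie together in some bag; and for every vertex, the bags containing it form a connected subtree. Here vertex 0 appears in no bag, so the decomposition is invalid.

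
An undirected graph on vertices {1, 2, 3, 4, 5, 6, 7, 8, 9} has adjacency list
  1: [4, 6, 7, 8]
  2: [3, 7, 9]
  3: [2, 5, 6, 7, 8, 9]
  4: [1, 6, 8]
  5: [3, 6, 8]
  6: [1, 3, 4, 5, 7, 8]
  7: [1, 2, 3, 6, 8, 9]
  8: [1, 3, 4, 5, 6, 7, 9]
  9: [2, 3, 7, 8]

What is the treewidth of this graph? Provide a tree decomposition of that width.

Every bag has size at most 4, so the width is 4 − 1 = 3 and tw(G) ≤ 3. Conversely, {3, 7, 8, 9} is a clique of size 4, and the vertices of any clique must share a bag in every tree decomposition; so some bag has ≥ 4 vertices and tw(G) ≥ 3. Hence tw(G) = 3 exactly.

Treewidth 3.
Bags: B1 = {3, 6, 7, 8}  B2 = {3, 5, 6, 8}  B3 = {1, 6, 7, 8}  B4 = {3, 7, 8, 9}  B5 = {1, 4, 6, 8}  B6 = {2, 3, 7, 9}
Tree: B1–B2, B1–B3, B1–B4, B3–B5, B4–B6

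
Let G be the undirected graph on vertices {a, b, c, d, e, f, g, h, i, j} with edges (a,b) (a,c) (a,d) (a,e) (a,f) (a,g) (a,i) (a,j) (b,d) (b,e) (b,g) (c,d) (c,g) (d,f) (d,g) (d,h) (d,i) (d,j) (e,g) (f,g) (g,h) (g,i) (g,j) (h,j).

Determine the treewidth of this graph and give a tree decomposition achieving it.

The largest bag has 4 vertices, giving width 3; this decomposition certifies tw(G) ≤ 3. On the other hand G contains the 4-clique {d, g, h, j}. A clique must lie in a single bag of any decomposition, so no decomposition can have width below 3. The upper and lower bounds meet at 3, so that is the treewidth.

Treewidth 3.
Bags: B1 = {a, c, d, g}  B2 = {a, d, g, j}  B3 = {d, g, h, j}  B4 = {a, d, g, i}  B5 = {a, b, d, g}  B6 = {a, b, e, g}  B7 = {a, d, f, g}
Tree: B1–B2, B2–B3, B2–B4, B4–B5, B5–B6, B4–B7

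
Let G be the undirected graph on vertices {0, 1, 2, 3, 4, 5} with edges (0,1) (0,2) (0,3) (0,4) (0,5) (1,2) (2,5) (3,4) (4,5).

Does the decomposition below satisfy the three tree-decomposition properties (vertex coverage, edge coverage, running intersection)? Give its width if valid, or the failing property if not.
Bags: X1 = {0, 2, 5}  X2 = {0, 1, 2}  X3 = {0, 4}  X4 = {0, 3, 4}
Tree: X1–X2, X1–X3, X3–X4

No — edge (5,4) lies in no bag.

A tree decomposition must satisfy three properties: every vertex lies in some bag; for every edge, both endpoints lie together in some bag; and for every vertex, the bags containing it form a connected subtree. Here edge (5,4) lies in no bag, so the decomposition is invalid.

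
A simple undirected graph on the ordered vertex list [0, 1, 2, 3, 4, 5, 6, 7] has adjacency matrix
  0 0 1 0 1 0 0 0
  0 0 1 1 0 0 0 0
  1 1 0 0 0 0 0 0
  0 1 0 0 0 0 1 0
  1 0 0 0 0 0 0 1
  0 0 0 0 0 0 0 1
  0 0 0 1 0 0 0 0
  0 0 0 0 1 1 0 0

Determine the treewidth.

A width-1 tree decomposition is:
Bags: B1 = {5, 7}  B2 = {4, 7}  B3 = {0, 4}  B4 = {0, 2}  B5 = {1, 2}  B6 = {1, 3}  B7 = {3, 6}
Tree: B1–B2, B2–B3, B3–B4, B4–B5, B5–B6, B6–B7
Every bag has size at most 2, so the width is 2 − 1 = 1 and tw(G) ≤ 1. G has an edge, so its treewidth is at least 1. Hence tw(G) = 1 exactly.

1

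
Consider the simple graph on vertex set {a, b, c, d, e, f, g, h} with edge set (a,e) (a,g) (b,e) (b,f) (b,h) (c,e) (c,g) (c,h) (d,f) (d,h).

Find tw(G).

2

A width-2 tree decomposition is:
Bags: B1 = {d, f, h}  B2 = {b, f, h}  B3 = {b, c, h}  B4 = {b, c, e}  B5 = {c, e, g}  B6 = {a, e, g}
Tree: B1–B2, B2–B3, B3–B4, B4–B5, B5–B6
Each bag holds 3 vertices, so the decomposition has width 2, which upper-bounds the treewidth. The edges d–f–b–h–d form a cycle, so G is not a tree and its treewidth is at least 2. The upper and lower bounds meet at 2, so that is the treewidth.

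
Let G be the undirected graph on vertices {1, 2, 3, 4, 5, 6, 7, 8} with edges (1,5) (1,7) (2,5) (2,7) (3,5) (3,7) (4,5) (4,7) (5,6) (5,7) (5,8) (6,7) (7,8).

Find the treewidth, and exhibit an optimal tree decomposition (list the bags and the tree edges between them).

Treewidth 2.
Bags: B1 = {5, 6, 7}  B2 = {4, 5, 7}  B3 = {2, 5, 7}  B4 = {1, 5, 7}  B5 = {3, 5, 7}  B6 = {5, 7, 8}
Tree: B1–B2, B2–B3, B3–B4, B2–B5, B3–B6

The largest bag has 3 vertices, giving width 2; this decomposition certifies tw(G) ≤ 2. For the lower bound, the 3 vertices {1, 5, 7} are pairwise adjacent, and any tree decomposition puts a clique entirely inside one bag — forcing width ≥ 2. The upper and lower bounds meet at 2, so that is the treewidth.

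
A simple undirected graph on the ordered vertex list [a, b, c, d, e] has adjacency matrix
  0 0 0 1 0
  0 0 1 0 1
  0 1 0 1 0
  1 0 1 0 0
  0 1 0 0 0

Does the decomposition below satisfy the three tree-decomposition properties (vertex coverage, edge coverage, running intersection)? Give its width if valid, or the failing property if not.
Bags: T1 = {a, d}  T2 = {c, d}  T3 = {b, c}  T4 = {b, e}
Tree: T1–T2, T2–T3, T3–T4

Yes; width 1.

Every vertex of G appears in some bag (union = {a, b, c, d, e}); every edge is covered by a bag; and for each vertex v the set of bags containing v is connected in the bag tree. The decomposition is therefore valid. The largest bag has 2 vertices, so the width is 1.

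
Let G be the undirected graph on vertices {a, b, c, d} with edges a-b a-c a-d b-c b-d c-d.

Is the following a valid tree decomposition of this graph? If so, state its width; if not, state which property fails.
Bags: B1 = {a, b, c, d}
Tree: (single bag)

Checking the three conditions: (i) the bags cover all of {a, b, c, d}; (ii) for each edge, some bag contains both endpoints; (iii) the bags containing any fixed vertex form a subtree. All hold, so the decomposition is valid with width 4 − 1 = 3.

Yes; width 3.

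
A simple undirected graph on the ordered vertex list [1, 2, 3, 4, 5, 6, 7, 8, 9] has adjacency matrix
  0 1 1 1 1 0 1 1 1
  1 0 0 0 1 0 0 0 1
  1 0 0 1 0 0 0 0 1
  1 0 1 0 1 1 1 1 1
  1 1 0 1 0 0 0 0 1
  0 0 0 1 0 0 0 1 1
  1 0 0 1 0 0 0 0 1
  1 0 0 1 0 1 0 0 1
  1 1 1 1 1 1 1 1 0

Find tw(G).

A width-3 tree decomposition is:
Bags: B1 = {1, 4, 8, 9}  B2 = {1, 3, 4, 9}  B3 = {4, 6, 8, 9}  B4 = {1, 4, 7, 9}  B5 = {1, 4, 5, 9}  B6 = {1, 2, 5, 9}
Tree: B1–B2, B1–B3, B2–B4, B2–B5, B5–B6
Each bag holds 4 vertices, so the decomposition has width 3, which upper-bounds the treewidth. For the lower bound, the 4 vertices {1, 2, 5, 9} are pairwise adjacent, and any tree decomposition puts a clique entirely inside one bag — forcing width ≥ 3. Combining the bounds, tw(G) = 3.

3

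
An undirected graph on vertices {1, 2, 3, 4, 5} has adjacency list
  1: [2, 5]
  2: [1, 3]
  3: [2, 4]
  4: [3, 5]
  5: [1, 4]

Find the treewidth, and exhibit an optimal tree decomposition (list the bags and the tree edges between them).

The largest bag has 3 vertices, giving width 2; this decomposition certifies tw(G) ≤ 2. For the lower bound, G contains the cycle 2–1–5–4–3–2, so G is not a forest; only forests have treewidth ≤ 1, hence tw(G) ≥ 2. The upper and lower bounds meet at 2, so that is the treewidth.

Treewidth 2.
Bags: B1 = {1, 2, 5}  B2 = {2, 4, 5}  B3 = {2, 3, 4}
Tree: B1–B2, B2–B3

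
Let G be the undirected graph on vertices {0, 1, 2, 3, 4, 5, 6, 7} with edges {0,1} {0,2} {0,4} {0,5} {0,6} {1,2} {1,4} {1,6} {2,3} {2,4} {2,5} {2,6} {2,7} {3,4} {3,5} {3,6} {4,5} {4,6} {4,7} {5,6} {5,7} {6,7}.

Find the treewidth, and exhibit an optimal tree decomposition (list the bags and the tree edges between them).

Treewidth 4.
One such decomposition:
Bags: B1 = {0, 2, 4, 5, 6}  B2 = {0, 1, 2, 4, 6}  B3 = {2, 4, 5, 6, 7}  B4 = {2, 3, 4, 5, 6}
Tree: B1–B2, B1–B3, B3–B4

The largest bag has 5 vertices, giving width 4; this decomposition certifies tw(G) ≤ 4. Conversely, {0, 1, 2, 4, 6} is a clique of size 5, and the vertices of any clique must share a bag in every tree decomposition; so some bag has ≥ 5 vertices and tw(G) ≥ 4. Hence tw(G) = 4 exactly.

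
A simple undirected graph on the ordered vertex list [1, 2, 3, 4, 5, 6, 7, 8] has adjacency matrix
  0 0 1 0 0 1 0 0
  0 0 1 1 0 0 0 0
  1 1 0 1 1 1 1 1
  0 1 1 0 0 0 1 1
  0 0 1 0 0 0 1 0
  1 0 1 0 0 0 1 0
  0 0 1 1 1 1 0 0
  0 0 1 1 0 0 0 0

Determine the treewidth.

2

A width-2 tree decomposition is:
Bags: B1 = {3, 4, 8}  B2 = {3, 4, 7}  B3 = {3, 5, 7}  B4 = {3, 6, 7}  B5 = {2, 3, 4}  B6 = {1, 3, 6}
Tree: B1–B2, B2–B3, B3–B4, B2–B5, B4–B6
Every bag has size at most 3, so the width is 3 − 1 = 2 and tw(G) ≤ 2. On the other hand G contains the 3-clique {1, 3, 6}. A clique must lie in a single bag of any decomposition, so no decomposition can have width below 2. Therefore the treewidth is 2.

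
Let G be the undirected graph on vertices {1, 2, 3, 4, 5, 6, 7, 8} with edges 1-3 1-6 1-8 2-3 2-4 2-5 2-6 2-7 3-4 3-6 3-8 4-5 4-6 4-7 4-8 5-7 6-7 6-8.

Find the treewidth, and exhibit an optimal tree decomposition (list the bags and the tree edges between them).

Treewidth 3.
One optimal decomposition is:
Bags: B1 = {3, 4, 6, 8}  B2 = {2, 3, 4, 6}  B3 = {2, 4, 6, 7}  B4 = {1, 3, 6, 8}  B5 = {2, 4, 5, 7}
Tree: B1–B2, B2–B3, B1–B4, B3–B5

The largest bag has 4 vertices, giving width 3; this decomposition certifies tw(G) ≤ 3. For the lower bound, the 4 vertices {1, 3, 6, 8} are pairwise adjacent, and any tree decomposition puts a clique entirely inside one bag — forcing width ≥ 3. Combining the bounds, tw(G) = 3.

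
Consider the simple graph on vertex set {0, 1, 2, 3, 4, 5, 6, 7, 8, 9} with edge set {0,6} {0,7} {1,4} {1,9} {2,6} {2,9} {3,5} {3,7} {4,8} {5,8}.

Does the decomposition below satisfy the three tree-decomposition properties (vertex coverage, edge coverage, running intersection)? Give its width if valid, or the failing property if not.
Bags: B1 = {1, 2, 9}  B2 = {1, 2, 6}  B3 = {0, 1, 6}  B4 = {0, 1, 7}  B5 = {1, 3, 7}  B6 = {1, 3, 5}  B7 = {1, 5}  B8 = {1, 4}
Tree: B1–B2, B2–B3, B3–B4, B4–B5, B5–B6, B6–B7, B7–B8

No — vertex 8 appears in no bag.

A tree decomposition must satisfy three properties: every vertex lies in some bag; for every edge, both endpoints lie together in some bag; and for every vertex, the bags containing it form a connected subtree. Here vertex 8 appears in no bag, so the decomposition is invalid.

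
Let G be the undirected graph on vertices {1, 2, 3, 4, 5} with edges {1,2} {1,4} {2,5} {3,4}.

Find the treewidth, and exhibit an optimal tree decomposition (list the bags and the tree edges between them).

Treewidth 1.
One such decomposition:
Bags: B1 = {2, 5}  B2 = {1, 2}  B3 = {1, 4}  B4 = {3, 4}
Tree: B1–B2, B2–B3, B3–B4

The largest bag has 2 vertices, giving width 1; this decomposition certifies tw(G) ≤ 1. Since G has at least one edge (e.g. 5–2), it is not an edgeless graph, so tw(G) ≥ 1. Therefore the treewidth is 1.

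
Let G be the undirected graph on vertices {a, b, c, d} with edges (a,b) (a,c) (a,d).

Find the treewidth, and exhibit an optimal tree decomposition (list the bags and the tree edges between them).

The largest bag has 2 vertices, giving width 1; this decomposition certifies tw(G) ≤ 1. G has an edge, so its treewidth is at least 1. Combining the bounds, tw(G) = 1.

Treewidth 1.
Bags: B1 = {a, d}  B2 = {a, c}  B3 = {a, b}
Tree: B1–B2, B2–B3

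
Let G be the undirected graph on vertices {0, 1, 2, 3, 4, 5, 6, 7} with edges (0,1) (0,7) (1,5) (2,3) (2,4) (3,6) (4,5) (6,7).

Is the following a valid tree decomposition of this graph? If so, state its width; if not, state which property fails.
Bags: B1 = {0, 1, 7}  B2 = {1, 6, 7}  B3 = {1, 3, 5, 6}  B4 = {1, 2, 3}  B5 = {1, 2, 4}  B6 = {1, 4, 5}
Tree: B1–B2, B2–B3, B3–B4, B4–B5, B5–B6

No — bags containing vertex 5 are not connected in the tree.

A tree decomposition must satisfy three properties: every vertex lies in some bag; for every edge, both endpoints lie together in some bag; and for every vertex, the bags containing it form a connected subtree. Here bags containing vertex 5 are not connected in the tree, so the decomposition is invalid.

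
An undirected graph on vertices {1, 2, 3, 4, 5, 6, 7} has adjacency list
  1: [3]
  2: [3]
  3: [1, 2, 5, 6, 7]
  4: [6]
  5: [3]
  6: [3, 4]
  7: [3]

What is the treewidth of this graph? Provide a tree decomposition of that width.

Treewidth 1.
One optimal decomposition is:
Bags: B1 = {1, 3}  B2 = {3, 6}  B3 = {2, 3}  B4 = {3, 5}  B5 = {3, 7}  B6 = {4, 6}
Tree: B1–B2, B1–B3, B1–B4, B2–B5, B2–B6

Each bag holds 2 vertices, so the decomposition has width 1, which upper-bounds the treewidth. Any graph with an edge has treewidth ≥ 1, and G has the edge 3–1. Hence tw(G) = 1 exactly.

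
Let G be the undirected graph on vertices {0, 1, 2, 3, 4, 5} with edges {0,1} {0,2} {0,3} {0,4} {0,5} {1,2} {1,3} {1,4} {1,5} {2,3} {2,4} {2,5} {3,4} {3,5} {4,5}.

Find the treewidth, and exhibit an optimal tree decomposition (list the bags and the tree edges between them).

A single bag containing all 6 vertices is trivially a valid decomposition of width 5. For the lower bound, the 6 vertices {0, 1, 2, 3, 4, 5} are pairwise adjacent, and any tree decomposition puts a clique entirely inside one bag — forcing width ≥ 5. Hence tw(G) = 5 exactly.

Treewidth 5.
One such decomposition:
Bags: B1 = {0, 1, 2, 3, 4, 5}
Tree: (single bag)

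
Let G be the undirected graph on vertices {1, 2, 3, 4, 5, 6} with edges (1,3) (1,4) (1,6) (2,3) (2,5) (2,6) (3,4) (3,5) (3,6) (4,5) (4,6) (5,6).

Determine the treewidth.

3

A width-3 tree decomposition is:
Bags: B1 = {2, 3, 5, 6}  B2 = {3, 4, 5, 6}  B3 = {1, 3, 4, 6}
Tree: B1–B2, B2–B3
The largest bag has 4 vertices, giving width 3; this decomposition certifies tw(G) ≤ 3. Conversely, {2, 3, 5, 6} is a clique of size 4, and the vertices of any clique must share a bag in every tree decomposition; so some bag has ≥ 4 vertices and tw(G) ≥ 3. Combining the bounds, tw(G) = 3.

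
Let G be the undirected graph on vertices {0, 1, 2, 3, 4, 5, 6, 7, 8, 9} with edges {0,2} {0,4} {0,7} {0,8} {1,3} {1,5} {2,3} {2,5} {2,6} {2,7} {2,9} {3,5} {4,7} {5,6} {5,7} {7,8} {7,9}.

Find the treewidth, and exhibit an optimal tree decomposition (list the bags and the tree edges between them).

Treewidth 2.
One optimal decomposition is:
Bags: B1 = {0, 2, 7}  B2 = {2, 5, 7}  B3 = {0, 7, 8}  B4 = {2, 7, 9}  B5 = {2, 3, 5}  B6 = {2, 5, 6}  B7 = {0, 4, 7}  B8 = {1, 3, 5}
Tree: B1–B2, B1–B3, B2–B4, B2–B5, B2–B6, B3–B7, B5–B8

The largest bag has 3 vertices, giving width 2; this decomposition certifies tw(G) ≤ 2. On the other hand G contains the 3-clique {0, 7, 8}. A clique must lie in a single bag of any decomposition, so no decomposition can have width below 2. The upper and lower bounds meet at 2, so that is the treewidth.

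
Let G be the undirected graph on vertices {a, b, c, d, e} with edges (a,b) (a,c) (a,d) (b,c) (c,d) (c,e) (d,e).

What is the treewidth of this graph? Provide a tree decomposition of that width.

Treewidth 2.
Bags: B1 = {a, c, d}  B2 = {a, b, c}  B3 = {c, d, e}
Tree: B1–B2, B1–B3

The largest bag has 3 vertices, giving width 2; this decomposition certifies tw(G) ≤ 2. On the other hand G contains the 3-clique {c, d, e}. A clique must lie in a single bag of any decomposition, so no decomposition can have width below 2. Combining the bounds, tw(G) = 2.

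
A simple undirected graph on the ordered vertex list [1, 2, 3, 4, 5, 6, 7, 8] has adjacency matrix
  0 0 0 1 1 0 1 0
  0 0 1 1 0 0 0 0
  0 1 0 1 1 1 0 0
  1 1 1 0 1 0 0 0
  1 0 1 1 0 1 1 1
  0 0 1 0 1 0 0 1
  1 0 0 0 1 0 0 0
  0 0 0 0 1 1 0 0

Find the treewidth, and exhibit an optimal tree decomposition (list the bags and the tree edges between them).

Each bag holds 3 vertices, so the decomposition has width 2, which upper-bounds the treewidth. On the other hand G contains the 3-clique {2, 3, 4}. A clique must lie in a single bag of any decomposition, so no decomposition can have width below 2. The upper and lower bounds meet at 2, so that is the treewidth.

Treewidth 2.
One such decomposition:
Bags: B1 = {3, 4, 5}  B2 = {3, 5, 6}  B3 = {5, 6, 8}  B4 = {1, 4, 5}  B5 = {2, 3, 4}  B6 = {1, 5, 7}
Tree: B1–B2, B2–B3, B1–B4, B1–B5, B4–B6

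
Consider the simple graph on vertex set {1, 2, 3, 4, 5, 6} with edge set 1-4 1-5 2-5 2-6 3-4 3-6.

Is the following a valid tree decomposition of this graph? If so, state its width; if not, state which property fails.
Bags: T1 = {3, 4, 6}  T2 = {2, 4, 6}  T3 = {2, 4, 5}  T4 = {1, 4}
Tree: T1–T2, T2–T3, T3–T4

No — edge (5,1) lies in no bag.

A tree decomposition must satisfy three properties: every vertex lies in some bag; for every edge, both endpoints lie together in some bag; and for every vertex, the bags containing it form a connected subtree. Here edge (5,1) lies in no bag, so the decomposition is invalid.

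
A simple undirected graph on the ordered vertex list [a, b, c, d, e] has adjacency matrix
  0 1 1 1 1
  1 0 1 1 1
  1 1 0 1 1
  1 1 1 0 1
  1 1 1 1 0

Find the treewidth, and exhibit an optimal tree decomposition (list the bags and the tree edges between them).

Treewidth 4.
Bags: B1 = {a, b, c, d, e}
Tree: (single bag)

With just one bag of size 5, the width is 5 − 1 = 4, so tw(G) ≤ 4. For the lower bound, the 5 vertices {a, b, c, d, e} are pairwise adjacent, and any tree decomposition puts a clique entirely inside one bag — forcing width ≥ 4. The upper and lower bounds meet at 4, so that is the treewidth.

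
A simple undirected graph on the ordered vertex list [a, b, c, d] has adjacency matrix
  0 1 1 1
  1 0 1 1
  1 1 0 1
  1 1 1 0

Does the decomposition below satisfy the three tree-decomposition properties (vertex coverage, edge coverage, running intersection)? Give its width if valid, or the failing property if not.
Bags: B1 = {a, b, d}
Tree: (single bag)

No — vertex c appears in no bag.

A tree decomposition must satisfy three properties: every vertex lies in some bag; for every edge, both endpoints lie together in some bag; and for every vertex, the bags containing it form a connected subtree. Here vertex c appears in no bag, so the decomposition is invalid.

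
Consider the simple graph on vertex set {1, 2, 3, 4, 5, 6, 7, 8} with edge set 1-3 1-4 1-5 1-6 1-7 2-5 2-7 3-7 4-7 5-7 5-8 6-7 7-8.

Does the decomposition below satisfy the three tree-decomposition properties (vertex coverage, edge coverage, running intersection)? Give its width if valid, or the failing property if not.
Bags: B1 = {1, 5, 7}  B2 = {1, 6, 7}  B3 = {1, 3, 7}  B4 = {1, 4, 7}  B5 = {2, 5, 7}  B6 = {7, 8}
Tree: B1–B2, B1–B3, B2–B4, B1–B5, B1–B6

A tree decomposition must satisfy three properties: every vertex lies in some bag; for every edge, both endpoints lie together in some bag; and for every vertex, the bags containing it form a connected subtree. Here edge (5,8) lies in no bag, so the decomposition is invalid.

No — edge (5,8) lies in no bag.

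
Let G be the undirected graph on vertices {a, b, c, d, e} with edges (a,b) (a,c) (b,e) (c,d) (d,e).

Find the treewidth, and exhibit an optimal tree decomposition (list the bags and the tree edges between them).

Each bag holds 3 vertices, so the decomposition has width 2, which upper-bounds the treewidth. The edges c–d–e–b–a–c form a cycle, so G is not a tree and its treewidth is at least 2. Combining the bounds, tw(G) = 2.

Treewidth 2.
One such decomposition:
Bags: B1 = {c, d, e}  B2 = {b, c, e}  B3 = {a, b, c}
Tree: B1–B2, B2–B3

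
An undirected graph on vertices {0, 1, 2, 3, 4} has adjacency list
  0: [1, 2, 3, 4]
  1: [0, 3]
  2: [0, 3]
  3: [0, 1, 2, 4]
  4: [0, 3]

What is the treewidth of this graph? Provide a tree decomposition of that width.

The largest bag has 3 vertices, giving width 2; this decomposition certifies tw(G) ≤ 2. On the other hand G contains the 3-clique {0, 1, 3}. A clique must lie in a single bag of any decomposition, so no decomposition can have width below 2. Therefore the treewidth is 2.

Treewidth 2.
Bags: B1 = {0, 2, 3}  B2 = {0, 1, 3}  B3 = {0, 3, 4}
Tree: B1–B2, B1–B3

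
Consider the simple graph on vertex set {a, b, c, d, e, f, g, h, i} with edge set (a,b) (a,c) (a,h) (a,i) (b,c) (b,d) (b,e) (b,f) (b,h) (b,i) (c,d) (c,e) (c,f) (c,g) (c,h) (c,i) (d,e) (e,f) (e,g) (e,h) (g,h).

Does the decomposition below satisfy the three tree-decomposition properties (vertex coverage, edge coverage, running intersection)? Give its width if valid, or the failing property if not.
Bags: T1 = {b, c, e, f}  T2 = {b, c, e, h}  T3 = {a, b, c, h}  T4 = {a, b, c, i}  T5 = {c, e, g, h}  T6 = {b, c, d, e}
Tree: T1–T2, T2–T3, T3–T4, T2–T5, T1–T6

Yes; width 3.

Checking the three conditions: (i) the bags cover all of {a, b, c, d, e, f, g, h, i}; (ii) for each edge, some bag contains both endpoints; (iii) the bags containing any fixed vertex form a subtree. All hold, so the decomposition is valid with width 4 − 1 = 3.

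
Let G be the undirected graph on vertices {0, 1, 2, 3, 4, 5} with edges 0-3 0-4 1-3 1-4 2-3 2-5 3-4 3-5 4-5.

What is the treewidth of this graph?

A width-2 tree decomposition is:
Bags: B1 = {3, 4, 5}  B2 = {0, 3, 4}  B3 = {1, 3, 4}  B4 = {2, 3, 5}
Tree: B1–B2, B2–B3, B1–B4
Every bag has size at most 3, so the width is 3 − 1 = 2 and tw(G) ≤ 2. For the lower bound, the 3 vertices {2, 3, 5} are pairwise adjacent, and any tree decomposition puts a clique entirely inside one bag — forcing width ≥ 2. Hence tw(G) = 2 exactly.

2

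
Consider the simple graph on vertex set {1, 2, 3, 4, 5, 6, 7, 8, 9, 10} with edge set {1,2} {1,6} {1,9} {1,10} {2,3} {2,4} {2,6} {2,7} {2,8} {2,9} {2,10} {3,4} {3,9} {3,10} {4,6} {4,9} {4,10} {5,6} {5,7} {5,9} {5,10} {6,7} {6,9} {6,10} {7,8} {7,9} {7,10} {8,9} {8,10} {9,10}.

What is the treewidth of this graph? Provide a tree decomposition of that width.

Treewidth 4.
One optimal decomposition is:
Bags: B1 = {2, 7, 8, 9, 10}  B2 = {2, 6, 7, 9, 10}  B3 = {5, 6, 7, 9, 10}  B4 = {1, 2, 6, 9, 10}  B5 = {2, 4, 6, 9, 10}  B6 = {2, 3, 4, 9, 10}
Tree: B1–B2, B2–B3, B2–B4, B4–B5, B5–B6

The largest bag has 5 vertices, giving width 4; this decomposition certifies tw(G) ≤ 4. On the other hand G contains the 5-clique {2, 7, 8, 9, 10}. A clique must lie in a single bag of any decomposition, so no decomposition can have width below 4. Hence tw(G) = 4 exactly.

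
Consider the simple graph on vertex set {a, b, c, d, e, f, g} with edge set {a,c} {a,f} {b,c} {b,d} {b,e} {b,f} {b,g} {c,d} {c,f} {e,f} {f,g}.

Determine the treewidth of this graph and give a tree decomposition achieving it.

Treewidth 2.
Bags: B1 = {b, e, f}  B2 = {b, f, g}  B3 = {b, c, f}  B4 = {a, c, f}  B5 = {b, c, d}
Tree: B1–B2, B2–B3, B3–B4, B3–B5

The largest bag has 3 vertices, giving width 2; this decomposition certifies tw(G) ≤ 2. On the other hand G contains the 3-clique {b, c, d}. A clique must lie in a single bag of any decomposition, so no decomposition can have width below 2. Hence tw(G) = 2 exactly.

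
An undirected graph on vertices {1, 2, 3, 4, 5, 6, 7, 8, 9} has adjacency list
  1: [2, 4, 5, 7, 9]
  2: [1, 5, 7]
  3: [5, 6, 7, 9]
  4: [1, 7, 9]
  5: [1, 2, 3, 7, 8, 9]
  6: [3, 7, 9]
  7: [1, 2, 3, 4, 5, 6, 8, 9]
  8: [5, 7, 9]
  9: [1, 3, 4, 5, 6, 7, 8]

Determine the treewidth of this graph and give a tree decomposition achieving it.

Treewidth 3.
One such decomposition:
Bags: B1 = {1, 5, 7, 9}  B2 = {3, 5, 7, 9}  B3 = {1, 2, 5, 7}  B4 = {5, 7, 8, 9}  B5 = {3, 6, 7, 9}  B6 = {1, 4, 7, 9}
Tree: B1–B2, B1–B3, B2–B4, B2–B5, B1–B6

Every bag has size at most 4, so the width is 4 − 1 = 3 and tw(G) ≤ 3. For the lower bound, the 4 vertices {1, 4, 7, 9} are pairwise adjacent, and any tree decomposition puts a clique entirely inside one bag — forcing width ≥ 3. Therefore the treewidth is 3.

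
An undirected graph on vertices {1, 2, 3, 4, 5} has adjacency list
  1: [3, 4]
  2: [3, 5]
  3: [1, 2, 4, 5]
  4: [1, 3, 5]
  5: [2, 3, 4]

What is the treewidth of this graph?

2

A width-2 tree decomposition is:
Bags: B1 = {2, 3, 5}  B2 = {3, 4, 5}  B3 = {1, 3, 4}
Tree: B1–B2, B2–B3
The largest bag has 3 vertices, giving width 2; this decomposition certifies tw(G) ≤ 2. For the lower bound, the 3 vertices {2, 3, 5} are pairwise adjacent, and any tree decomposition puts a clique entirely inside one bag — forcing width ≥ 2. Therefore the treewidth is 2.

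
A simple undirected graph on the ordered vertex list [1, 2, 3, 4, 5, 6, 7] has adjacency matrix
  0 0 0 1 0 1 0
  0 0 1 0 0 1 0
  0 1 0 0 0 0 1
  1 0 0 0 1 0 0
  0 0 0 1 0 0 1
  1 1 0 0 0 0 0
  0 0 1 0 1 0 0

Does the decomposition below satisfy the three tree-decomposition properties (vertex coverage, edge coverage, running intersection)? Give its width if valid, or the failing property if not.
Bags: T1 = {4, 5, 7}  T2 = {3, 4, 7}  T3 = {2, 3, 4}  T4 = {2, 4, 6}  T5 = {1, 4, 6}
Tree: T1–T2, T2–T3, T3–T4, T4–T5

Every vertex of G appears in some bag (union = {1, 2, 3, 4, 5, 6, 7}); every edge is covered by a bag; and for each vertex v the set of bags containing v is connected in the bag tree. The decomposition is therefore valid. The largest bag has 3 vertices, so the width is 2.

Yes; width 2.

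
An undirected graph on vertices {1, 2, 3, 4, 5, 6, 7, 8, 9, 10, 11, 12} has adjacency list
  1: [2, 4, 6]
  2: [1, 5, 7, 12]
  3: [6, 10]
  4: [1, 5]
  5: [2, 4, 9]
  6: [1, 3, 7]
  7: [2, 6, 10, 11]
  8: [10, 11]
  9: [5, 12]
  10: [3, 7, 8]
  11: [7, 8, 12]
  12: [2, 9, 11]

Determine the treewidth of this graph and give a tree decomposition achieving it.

Treewidth 3.
Bags: B1 = {3, 6, 8, 10}  B2 = {6, 7, 8, 10}  B3 = {6, 7, 8, 11}  B4 = {1, 6, 7, 11}  B5 = {1, 2, 7, 11}  B6 = {1, 2, 11, 12}  B7 = {1, 2, 4, 12}  B8 = {2, 4, 5, 12}  B9 = {4, 5, 9, 12}
Tree: B1–B2, B2–B3, B3–B4, B4–B5, B5–B6, B6–B7, B7–B8, B8–B9

Every bag has size at most 4, so the width is 4 − 1 = 3 and tw(G) ≤ 3. For the lower bound: the 4 vertex sets {3,8,10}, {6}, {7}, {1,2,11,12} are disjoint, each induces a connected subgraph, and every pair is joined by at least one edge of G. Contracting each set to a single vertex therefore yields K_{4} as a minor, and since treewidth is minor-monotone, tw(G) ≥ tw(K_{4}) = 3. Hence tw(G) = 3 exactly.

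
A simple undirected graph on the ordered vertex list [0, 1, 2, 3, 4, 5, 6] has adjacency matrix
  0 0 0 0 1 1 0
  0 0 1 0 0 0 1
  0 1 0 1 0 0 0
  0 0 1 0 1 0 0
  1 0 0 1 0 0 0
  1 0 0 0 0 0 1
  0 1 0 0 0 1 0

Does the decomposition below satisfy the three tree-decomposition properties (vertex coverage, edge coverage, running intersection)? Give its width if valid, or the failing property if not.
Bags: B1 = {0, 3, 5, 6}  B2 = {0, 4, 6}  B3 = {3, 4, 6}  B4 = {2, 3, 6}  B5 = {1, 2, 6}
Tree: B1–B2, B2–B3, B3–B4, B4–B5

A tree decomposition must satisfy three properties: every vertex lies in some bag; for every edge, both endpoints lie together in some bag; and for every vertex, the bags containing it form a connected subtree. Here bags containing vertex 3 are not connected in the tree, so the decomposition is invalid.

No — bags containing vertex 3 are not connected in the tree.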